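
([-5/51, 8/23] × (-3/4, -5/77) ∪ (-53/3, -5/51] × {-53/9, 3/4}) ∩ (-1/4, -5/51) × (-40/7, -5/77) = ∅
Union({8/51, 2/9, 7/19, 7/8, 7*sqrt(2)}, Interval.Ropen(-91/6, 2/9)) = Union({7/19, 7/8, 7*sqrt(2)}, Interval(-91/6, 2/9))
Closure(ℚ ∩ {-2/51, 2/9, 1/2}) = {-2/51, 2/9, 1/2}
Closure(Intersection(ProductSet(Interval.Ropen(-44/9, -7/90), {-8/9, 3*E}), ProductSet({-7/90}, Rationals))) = EmptySet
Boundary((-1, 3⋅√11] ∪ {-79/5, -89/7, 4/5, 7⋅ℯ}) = {-79/5, -89/7, -1, 3⋅√11, 7⋅ℯ}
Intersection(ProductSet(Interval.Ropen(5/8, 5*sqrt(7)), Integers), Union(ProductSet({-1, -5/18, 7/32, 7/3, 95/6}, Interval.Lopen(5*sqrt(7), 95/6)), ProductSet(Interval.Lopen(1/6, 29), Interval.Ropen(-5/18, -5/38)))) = ProductSet({7/3}, Range(14, 16, 1))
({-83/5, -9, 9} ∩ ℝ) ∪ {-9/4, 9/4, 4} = {-83/5, -9, -9/4, 9/4, 4, 9}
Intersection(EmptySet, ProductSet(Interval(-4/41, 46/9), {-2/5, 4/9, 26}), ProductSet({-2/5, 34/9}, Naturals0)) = EmptySet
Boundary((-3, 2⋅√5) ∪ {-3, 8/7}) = {-3, 2⋅√5}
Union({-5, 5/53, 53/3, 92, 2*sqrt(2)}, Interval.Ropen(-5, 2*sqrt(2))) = Union({53/3, 92}, Interval(-5, 2*sqrt(2)))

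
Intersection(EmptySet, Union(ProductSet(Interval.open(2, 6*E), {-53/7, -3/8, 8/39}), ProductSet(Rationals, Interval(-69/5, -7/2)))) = EmptySet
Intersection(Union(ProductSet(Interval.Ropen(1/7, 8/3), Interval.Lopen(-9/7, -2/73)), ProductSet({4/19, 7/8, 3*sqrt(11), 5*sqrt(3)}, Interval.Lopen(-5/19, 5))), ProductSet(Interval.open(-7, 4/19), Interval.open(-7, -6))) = EmptySet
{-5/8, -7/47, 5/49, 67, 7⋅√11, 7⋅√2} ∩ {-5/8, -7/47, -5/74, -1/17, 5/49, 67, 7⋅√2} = {-5/8, -7/47, 5/49, 67, 7⋅√2}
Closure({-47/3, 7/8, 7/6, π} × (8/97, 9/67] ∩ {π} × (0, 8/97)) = ∅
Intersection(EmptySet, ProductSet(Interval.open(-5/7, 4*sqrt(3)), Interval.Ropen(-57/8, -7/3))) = EmptySet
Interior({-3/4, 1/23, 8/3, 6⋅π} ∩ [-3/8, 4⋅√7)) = ∅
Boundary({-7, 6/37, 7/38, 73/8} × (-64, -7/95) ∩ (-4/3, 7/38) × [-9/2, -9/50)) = {6/37} × [-9/2, -9/50]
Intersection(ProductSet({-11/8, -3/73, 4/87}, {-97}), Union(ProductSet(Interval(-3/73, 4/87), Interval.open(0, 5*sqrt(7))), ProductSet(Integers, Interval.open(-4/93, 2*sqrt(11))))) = EmptySet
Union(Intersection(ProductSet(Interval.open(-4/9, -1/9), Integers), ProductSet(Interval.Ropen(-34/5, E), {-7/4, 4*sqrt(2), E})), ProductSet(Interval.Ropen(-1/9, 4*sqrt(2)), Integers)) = ProductSet(Interval.Ropen(-1/9, 4*sqrt(2)), Integers)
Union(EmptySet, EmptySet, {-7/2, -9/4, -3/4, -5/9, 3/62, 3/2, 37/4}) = {-7/2, -9/4, -3/4, -5/9, 3/62, 3/2, 37/4}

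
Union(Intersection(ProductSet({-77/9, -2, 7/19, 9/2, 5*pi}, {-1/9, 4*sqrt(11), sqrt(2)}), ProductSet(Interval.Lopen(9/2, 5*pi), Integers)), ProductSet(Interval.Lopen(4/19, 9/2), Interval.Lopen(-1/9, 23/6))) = ProductSet(Interval.Lopen(4/19, 9/2), Interval.Lopen(-1/9, 23/6))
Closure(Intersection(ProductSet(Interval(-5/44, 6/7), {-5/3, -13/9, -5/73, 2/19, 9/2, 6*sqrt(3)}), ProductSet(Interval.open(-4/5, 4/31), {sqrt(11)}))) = EmptySet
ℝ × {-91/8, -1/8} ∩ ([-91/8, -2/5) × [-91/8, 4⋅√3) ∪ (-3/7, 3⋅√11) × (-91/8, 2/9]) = ([-91/8, -2/5) × {-91/8, -1/8}) ∪ ((-3/7, 3⋅√11) × {-1/8})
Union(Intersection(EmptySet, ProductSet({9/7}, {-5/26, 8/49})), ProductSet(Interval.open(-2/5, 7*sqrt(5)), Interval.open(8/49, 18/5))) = ProductSet(Interval.open(-2/5, 7*sqrt(5)), Interval.open(8/49, 18/5))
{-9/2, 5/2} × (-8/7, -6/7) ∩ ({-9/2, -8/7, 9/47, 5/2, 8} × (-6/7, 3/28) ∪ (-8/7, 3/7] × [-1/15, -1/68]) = ∅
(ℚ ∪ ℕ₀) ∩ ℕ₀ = ℕ₀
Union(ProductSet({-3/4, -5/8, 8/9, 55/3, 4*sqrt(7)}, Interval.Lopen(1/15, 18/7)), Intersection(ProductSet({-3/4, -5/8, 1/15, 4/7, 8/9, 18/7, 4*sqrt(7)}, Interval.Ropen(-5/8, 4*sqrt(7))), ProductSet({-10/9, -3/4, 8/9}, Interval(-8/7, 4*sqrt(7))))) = Union(ProductSet({-3/4, 8/9}, Interval.Ropen(-5/8, 4*sqrt(7))), ProductSet({-3/4, -5/8, 8/9, 55/3, 4*sqrt(7)}, Interval.Lopen(1/15, 18/7)))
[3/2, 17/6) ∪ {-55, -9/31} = {-55, -9/31} ∪ [3/2, 17/6)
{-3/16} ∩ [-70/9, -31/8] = ∅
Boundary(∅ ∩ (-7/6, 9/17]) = ∅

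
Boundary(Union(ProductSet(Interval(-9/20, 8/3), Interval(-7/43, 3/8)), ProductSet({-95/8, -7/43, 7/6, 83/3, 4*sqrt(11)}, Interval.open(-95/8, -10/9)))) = Union(ProductSet({-9/20, 8/3}, Interval(-7/43, 3/8)), ProductSet({-95/8, -7/43, 7/6, 83/3, 4*sqrt(11)}, Interval(-95/8, -10/9)), ProductSet(Interval(-9/20, 8/3), {-7/43, 3/8}))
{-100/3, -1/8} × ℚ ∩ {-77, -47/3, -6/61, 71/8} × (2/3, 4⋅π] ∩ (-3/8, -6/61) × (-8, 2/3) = ∅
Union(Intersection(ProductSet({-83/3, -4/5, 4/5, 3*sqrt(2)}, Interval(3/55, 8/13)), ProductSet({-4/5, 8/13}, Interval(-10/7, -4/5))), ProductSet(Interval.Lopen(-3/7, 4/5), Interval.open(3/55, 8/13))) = ProductSet(Interval.Lopen(-3/7, 4/5), Interval.open(3/55, 8/13))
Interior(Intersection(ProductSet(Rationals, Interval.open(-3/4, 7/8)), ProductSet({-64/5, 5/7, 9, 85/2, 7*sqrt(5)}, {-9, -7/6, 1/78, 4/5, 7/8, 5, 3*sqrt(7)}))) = EmptySet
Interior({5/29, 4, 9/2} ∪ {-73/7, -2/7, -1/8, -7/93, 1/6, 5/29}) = ∅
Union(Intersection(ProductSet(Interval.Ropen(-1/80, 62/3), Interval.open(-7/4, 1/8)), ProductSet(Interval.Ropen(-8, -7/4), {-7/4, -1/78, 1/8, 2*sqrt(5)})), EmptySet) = EmptySet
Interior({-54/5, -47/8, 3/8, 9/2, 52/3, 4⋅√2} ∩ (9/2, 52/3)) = ∅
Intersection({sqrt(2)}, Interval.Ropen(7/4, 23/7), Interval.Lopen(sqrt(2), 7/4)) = EmptySet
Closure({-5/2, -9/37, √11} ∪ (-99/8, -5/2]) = [-99/8, -5/2] ∪ {-9/37, √11}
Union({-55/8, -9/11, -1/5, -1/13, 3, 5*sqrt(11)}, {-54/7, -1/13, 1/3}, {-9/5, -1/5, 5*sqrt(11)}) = {-54/7, -55/8, -9/5, -9/11, -1/5, -1/13, 1/3, 3, 5*sqrt(11)}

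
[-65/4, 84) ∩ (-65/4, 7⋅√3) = (-65/4, 7⋅√3)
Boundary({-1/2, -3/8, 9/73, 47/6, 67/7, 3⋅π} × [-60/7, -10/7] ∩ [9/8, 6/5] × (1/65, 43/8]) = ∅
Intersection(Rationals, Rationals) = Rationals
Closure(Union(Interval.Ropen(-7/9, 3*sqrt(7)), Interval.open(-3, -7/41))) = Interval(-3, 3*sqrt(7))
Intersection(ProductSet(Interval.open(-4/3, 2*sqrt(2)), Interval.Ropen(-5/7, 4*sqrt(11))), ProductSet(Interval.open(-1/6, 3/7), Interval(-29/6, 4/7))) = ProductSet(Interval.open(-1/6, 3/7), Interval(-5/7, 4/7))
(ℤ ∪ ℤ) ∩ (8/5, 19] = {2, 3, …, 19}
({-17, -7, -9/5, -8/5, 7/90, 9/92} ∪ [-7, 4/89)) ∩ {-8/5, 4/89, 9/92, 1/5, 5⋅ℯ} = {-8/5, 9/92}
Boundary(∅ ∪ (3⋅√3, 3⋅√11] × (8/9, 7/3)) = ({3⋅√11, 3⋅√3} × [8/9, 7/3]) ∪ ([3⋅√3, 3⋅√11] × {8/9, 7/3})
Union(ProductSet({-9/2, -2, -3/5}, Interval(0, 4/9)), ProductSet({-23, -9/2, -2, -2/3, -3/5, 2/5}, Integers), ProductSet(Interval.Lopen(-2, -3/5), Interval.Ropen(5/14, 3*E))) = Union(ProductSet({-9/2, -2, -3/5}, Interval(0, 4/9)), ProductSet({-23, -9/2, -2, -2/3, -3/5, 2/5}, Integers), ProductSet(Interval.Lopen(-2, -3/5), Interval.Ropen(5/14, 3*E)))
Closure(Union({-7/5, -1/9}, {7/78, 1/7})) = {-7/5, -1/9, 7/78, 1/7}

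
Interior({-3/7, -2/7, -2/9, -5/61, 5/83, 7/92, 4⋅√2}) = ∅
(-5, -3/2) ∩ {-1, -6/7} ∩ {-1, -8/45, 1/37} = ∅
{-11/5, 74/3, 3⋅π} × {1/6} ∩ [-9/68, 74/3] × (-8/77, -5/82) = ∅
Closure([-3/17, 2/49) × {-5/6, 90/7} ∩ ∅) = ∅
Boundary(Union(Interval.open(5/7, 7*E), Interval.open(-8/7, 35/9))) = {-8/7, 7*E}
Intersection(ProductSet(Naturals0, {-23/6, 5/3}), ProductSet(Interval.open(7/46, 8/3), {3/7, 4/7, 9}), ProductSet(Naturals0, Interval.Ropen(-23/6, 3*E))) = EmptySet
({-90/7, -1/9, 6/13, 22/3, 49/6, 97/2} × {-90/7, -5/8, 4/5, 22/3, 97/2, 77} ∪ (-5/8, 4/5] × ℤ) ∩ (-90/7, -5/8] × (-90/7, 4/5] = ∅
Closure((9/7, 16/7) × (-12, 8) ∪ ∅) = ({9/7, 16/7} × [-12, 8]) ∪ ([9/7, 16/7] × {-12, 8}) ∪ ((9/7, 16/7) × (-12, 8))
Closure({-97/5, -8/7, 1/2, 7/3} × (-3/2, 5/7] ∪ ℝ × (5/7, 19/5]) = (ℝ × [5/7, 19/5]) ∪ ({-97/5, -8/7, 1/2, 7/3} × [-3/2, 5/7])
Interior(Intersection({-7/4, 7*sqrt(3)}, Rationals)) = EmptySet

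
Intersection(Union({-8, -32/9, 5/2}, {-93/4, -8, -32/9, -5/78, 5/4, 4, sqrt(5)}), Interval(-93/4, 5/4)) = {-93/4, -8, -32/9, -5/78, 5/4}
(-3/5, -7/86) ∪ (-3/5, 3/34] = (-3/5, 3/34]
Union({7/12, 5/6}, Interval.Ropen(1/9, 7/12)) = Union({5/6}, Interval(1/9, 7/12))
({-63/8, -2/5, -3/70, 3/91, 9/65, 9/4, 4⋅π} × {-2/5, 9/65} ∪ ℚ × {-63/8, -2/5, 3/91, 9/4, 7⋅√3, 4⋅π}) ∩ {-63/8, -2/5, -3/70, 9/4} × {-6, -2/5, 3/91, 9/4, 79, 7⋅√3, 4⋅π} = {-63/8, -2/5, -3/70, 9/4} × {-2/5, 3/91, 9/4, 7⋅√3, 4⋅π}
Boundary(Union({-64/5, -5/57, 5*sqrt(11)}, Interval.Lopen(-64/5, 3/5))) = {-64/5, 3/5, 5*sqrt(11)}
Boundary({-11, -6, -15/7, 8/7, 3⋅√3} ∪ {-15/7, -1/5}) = {-11, -6, -15/7, -1/5, 8/7, 3⋅√3}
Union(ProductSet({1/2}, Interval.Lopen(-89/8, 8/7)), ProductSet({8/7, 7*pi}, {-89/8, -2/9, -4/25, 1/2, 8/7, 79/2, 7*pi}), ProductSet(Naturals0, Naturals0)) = Union(ProductSet({1/2}, Interval.Lopen(-89/8, 8/7)), ProductSet({8/7, 7*pi}, {-89/8, -2/9, -4/25, 1/2, 8/7, 79/2, 7*pi}), ProductSet(Naturals0, Naturals0))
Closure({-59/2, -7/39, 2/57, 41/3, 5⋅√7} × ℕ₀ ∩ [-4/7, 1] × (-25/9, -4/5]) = ∅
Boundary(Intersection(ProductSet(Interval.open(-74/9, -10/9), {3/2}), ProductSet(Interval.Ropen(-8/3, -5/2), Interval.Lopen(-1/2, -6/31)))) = EmptySet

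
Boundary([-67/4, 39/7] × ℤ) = [-67/4, 39/7] × ℤ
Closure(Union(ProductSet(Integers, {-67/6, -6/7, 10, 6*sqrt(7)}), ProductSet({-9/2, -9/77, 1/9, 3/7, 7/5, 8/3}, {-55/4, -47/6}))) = Union(ProductSet({-9/2, -9/77, 1/9, 3/7, 7/5, 8/3}, {-55/4, -47/6}), ProductSet(Integers, {-67/6, -6/7, 10, 6*sqrt(7)}))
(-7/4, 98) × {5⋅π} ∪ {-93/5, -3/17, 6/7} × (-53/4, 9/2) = ({-93/5, -3/17, 6/7} × (-53/4, 9/2)) ∪ ((-7/4, 98) × {5⋅π})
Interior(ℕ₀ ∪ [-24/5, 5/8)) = ({0} \ ℕ₀ \ (-24/5, 5/8)) ∪ ((-24/5, 5/8) \ ℕ₀ \ (-24/5, 5/8)) ∪ (ℕ₀ \ ({-24/5, 5/8} ∪ (ℕ₀ \ (-24/5, 5/8)))) ∪ ({0} \ ({-24/5, 5/8} ∪ (ℕ₀ \ (-24/5, 5/8))))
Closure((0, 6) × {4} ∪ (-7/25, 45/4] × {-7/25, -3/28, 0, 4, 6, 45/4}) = [-7/25, 45/4] × {-7/25, -3/28, 0, 4, 6, 45/4}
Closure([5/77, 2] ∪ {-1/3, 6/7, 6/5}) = {-1/3} ∪ [5/77, 2]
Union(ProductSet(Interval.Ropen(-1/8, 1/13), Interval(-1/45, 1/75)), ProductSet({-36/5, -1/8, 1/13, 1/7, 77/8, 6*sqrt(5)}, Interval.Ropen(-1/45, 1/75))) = Union(ProductSet({-36/5, -1/8, 1/13, 1/7, 77/8, 6*sqrt(5)}, Interval.Ropen(-1/45, 1/75)), ProductSet(Interval.Ropen(-1/8, 1/13), Interval(-1/45, 1/75)))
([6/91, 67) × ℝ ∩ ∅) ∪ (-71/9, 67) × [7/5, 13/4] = (-71/9, 67) × [7/5, 13/4]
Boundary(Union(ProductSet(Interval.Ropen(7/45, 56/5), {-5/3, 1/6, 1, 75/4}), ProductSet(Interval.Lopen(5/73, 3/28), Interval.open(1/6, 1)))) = Union(ProductSet({5/73, 3/28}, Interval(1/6, 1)), ProductSet(Interval(5/73, 3/28), {1/6, 1}), ProductSet(Interval(7/45, 56/5), {-5/3, 1/6, 1, 75/4}))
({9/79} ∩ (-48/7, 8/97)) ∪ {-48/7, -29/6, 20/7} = {-48/7, -29/6, 20/7}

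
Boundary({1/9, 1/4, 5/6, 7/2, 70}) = {1/9, 1/4, 5/6, 7/2, 70}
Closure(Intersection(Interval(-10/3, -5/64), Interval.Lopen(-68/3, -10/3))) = {-10/3}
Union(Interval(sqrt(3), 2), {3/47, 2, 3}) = Union({3/47, 3}, Interval(sqrt(3), 2))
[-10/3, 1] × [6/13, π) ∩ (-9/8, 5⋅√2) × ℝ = (-9/8, 1] × [6/13, π)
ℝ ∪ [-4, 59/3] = (-∞, ∞)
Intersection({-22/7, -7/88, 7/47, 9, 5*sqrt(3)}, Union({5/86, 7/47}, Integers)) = {7/47, 9}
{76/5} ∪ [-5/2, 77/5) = [-5/2, 77/5)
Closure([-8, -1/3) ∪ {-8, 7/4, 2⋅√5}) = [-8, -1/3] ∪ {7/4, 2⋅√5}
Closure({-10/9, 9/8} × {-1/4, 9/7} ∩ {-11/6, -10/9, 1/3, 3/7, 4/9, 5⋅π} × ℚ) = {-10/9} × {-1/4, 9/7}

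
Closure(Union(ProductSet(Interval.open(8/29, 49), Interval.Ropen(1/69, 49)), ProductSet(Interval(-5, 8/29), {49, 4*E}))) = Union(ProductSet({8/29, 49}, Interval(1/69, 49)), ProductSet(Interval(-5, 8/29), {49, 4*E}), ProductSet(Interval(8/29, 49), {1/69, 49}), ProductSet(Interval.open(8/29, 49), Interval.Ropen(1/69, 49)))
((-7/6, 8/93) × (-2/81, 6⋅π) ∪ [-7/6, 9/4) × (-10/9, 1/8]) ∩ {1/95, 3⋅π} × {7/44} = {1/95} × {7/44}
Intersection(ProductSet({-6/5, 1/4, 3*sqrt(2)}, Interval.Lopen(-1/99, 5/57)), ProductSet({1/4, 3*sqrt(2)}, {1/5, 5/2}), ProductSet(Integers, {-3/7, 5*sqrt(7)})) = EmptySet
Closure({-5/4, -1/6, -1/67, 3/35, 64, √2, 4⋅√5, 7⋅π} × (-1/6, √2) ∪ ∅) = {-5/4, -1/6, -1/67, 3/35, 64, √2, 4⋅√5, 7⋅π} × [-1/6, √2]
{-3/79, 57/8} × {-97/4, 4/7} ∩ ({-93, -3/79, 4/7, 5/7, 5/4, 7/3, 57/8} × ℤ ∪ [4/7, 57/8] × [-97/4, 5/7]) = {57/8} × {-97/4, 4/7}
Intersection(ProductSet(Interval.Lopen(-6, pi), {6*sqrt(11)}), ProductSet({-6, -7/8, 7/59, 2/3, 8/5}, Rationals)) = EmptySet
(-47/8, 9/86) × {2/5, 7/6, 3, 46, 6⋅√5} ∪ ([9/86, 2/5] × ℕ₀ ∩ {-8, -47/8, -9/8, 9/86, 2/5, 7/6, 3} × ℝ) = ({9/86, 2/5} × ℕ₀) ∪ ((-47/8, 9/86) × {2/5, 7/6, 3, 46, 6⋅√5})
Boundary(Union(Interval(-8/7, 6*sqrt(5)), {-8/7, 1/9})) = {-8/7, 6*sqrt(5)}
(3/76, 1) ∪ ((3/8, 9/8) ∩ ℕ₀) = (3/76, 1] ∪ {1}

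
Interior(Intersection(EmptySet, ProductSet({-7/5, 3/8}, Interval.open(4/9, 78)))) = EmptySet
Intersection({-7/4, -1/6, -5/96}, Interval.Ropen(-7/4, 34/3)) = {-7/4, -1/6, -5/96}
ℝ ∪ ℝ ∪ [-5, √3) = (-∞, ∞)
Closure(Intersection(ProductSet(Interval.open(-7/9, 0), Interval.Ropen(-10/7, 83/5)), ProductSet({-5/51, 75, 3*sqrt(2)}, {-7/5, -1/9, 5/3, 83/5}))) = ProductSet({-5/51}, {-7/5, -1/9, 5/3})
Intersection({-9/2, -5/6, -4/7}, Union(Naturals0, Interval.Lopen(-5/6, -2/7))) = {-4/7}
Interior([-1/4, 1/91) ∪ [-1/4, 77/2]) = (-1/4, 77/2)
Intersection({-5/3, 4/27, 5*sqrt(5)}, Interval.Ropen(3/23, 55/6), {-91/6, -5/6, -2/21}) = EmptySet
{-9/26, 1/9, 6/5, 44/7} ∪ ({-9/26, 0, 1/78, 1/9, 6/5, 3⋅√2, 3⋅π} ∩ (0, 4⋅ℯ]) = {-9/26, 1/78, 1/9, 6/5, 44/7, 3⋅√2, 3⋅π}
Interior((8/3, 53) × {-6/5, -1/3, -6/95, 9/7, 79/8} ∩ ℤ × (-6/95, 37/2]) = ∅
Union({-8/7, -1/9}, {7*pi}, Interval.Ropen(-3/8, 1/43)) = Union({-8/7, 7*pi}, Interval.Ropen(-3/8, 1/43))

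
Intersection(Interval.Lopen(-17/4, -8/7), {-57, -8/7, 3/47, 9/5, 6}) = {-8/7}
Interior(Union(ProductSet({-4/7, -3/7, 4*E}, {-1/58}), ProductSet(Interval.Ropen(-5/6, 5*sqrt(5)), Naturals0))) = EmptySet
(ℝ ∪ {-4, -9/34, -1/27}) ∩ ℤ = ℤ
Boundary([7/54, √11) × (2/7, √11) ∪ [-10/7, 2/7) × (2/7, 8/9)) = ({-10/7} × [2/7, 8/9]) ∪ ([-10/7, 2/7] × {2/7}) ∪ ([-10/7, 7/54] × {2/7, 8/9}) ∪ ({√11} × [2/7, √11]) ∪ ([7/54, √11] × {2/7, √11}) ∪ ({7/54, √11} × ({2/7} ∪ [8/9, √11]))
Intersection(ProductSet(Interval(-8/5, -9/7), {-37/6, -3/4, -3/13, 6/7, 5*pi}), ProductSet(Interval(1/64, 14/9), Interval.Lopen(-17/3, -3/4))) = EmptySet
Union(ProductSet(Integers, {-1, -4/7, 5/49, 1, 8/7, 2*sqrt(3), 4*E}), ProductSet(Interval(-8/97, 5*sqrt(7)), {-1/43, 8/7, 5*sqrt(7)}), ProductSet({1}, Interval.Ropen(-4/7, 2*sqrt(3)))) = Union(ProductSet({1}, Interval.Ropen(-4/7, 2*sqrt(3))), ProductSet(Integers, {-1, -4/7, 5/49, 1, 8/7, 2*sqrt(3), 4*E}), ProductSet(Interval(-8/97, 5*sqrt(7)), {-1/43, 8/7, 5*sqrt(7)}))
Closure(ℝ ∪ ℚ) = ℝ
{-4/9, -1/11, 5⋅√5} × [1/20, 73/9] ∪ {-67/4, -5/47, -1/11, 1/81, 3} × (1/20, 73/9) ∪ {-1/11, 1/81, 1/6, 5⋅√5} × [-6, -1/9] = ({-67/4, -5/47, -1/11, 1/81, 3} × (1/20, 73/9)) ∪ ({-4/9, -1/11, 5⋅√5} × [1/20, 73/9]) ∪ ({-1/11, 1/81, 1/6, 5⋅√5} × [-6, -1/9])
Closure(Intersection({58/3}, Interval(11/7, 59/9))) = EmptySet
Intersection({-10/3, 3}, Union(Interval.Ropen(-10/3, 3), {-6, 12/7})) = {-10/3}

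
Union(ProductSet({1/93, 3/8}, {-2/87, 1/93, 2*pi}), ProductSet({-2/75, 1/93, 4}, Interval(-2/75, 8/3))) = Union(ProductSet({1/93, 3/8}, {-2/87, 1/93, 2*pi}), ProductSet({-2/75, 1/93, 4}, Interval(-2/75, 8/3)))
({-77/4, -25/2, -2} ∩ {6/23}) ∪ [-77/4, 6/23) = [-77/4, 6/23)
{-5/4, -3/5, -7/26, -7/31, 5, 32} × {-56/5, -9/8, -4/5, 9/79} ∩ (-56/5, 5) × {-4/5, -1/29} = {-5/4, -3/5, -7/26, -7/31} × {-4/5}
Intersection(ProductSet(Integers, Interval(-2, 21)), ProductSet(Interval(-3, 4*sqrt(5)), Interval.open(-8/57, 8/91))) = ProductSet(Range(-3, 9, 1), Interval.open(-8/57, 8/91))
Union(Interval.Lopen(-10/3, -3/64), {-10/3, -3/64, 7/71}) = Union({7/71}, Interval(-10/3, -3/64))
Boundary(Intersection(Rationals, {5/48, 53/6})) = {5/48, 53/6}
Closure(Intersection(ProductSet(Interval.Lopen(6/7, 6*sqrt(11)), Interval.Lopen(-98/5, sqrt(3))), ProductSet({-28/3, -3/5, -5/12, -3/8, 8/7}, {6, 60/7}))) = EmptySet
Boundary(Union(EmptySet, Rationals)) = Reals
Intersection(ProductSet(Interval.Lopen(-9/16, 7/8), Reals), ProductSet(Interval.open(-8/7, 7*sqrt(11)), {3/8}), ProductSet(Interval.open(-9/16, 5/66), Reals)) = ProductSet(Interval.open(-9/16, 5/66), {3/8})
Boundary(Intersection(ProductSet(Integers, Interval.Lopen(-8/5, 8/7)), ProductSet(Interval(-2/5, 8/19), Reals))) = ProductSet(Range(0, 1, 1), Interval(-8/5, 8/7))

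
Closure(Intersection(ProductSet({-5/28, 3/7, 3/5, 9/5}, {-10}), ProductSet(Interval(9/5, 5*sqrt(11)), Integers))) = ProductSet({9/5}, {-10})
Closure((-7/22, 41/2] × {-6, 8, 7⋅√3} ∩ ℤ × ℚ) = {0, 1, …, 20} × {-6, 8}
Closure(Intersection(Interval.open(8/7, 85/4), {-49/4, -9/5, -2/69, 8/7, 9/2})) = {9/2}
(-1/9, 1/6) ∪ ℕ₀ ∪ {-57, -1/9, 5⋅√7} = {-57, 5⋅√7} ∪ [-1/9, 1/6) ∪ ℕ₀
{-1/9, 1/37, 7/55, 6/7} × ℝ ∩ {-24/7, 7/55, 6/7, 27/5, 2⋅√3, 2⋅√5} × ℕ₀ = {7/55, 6/7} × ℕ₀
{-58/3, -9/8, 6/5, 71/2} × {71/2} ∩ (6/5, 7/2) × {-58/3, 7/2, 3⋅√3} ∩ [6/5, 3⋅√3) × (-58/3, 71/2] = ∅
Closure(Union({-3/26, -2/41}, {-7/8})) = {-7/8, -3/26, -2/41}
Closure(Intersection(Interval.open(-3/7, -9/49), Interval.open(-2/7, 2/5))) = Interval(-2/7, -9/49)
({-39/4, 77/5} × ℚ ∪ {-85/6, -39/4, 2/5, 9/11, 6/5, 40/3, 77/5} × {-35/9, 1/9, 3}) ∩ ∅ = ∅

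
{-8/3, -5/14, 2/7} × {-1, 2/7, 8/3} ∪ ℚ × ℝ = ℚ × ℝ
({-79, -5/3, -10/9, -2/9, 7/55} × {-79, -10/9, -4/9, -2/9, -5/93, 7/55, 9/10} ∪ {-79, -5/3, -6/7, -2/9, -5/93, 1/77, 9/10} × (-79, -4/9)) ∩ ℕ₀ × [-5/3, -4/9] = ∅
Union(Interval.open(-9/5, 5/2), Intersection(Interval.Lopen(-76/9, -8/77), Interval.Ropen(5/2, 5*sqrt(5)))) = Interval.open(-9/5, 5/2)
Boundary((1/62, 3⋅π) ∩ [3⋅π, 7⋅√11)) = ∅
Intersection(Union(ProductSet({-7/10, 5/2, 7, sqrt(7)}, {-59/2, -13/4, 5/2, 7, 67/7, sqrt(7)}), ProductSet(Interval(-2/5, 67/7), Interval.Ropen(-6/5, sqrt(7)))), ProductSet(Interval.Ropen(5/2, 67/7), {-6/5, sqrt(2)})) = ProductSet(Interval.Ropen(5/2, 67/7), {-6/5, sqrt(2)})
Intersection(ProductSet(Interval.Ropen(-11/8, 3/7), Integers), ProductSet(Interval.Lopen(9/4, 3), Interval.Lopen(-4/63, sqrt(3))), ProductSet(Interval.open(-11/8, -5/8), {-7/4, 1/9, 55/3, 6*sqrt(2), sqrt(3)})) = EmptySet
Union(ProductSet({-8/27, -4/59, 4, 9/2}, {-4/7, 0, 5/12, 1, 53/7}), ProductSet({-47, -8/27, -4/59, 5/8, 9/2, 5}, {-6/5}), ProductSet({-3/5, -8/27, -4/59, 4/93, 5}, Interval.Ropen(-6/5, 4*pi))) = Union(ProductSet({-8/27, -4/59, 4, 9/2}, {-4/7, 0, 5/12, 1, 53/7}), ProductSet({-3/5, -8/27, -4/59, 4/93, 5}, Interval.Ropen(-6/5, 4*pi)), ProductSet({-47, -8/27, -4/59, 5/8, 9/2, 5}, {-6/5}))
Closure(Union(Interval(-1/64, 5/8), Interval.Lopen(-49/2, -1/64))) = Interval(-49/2, 5/8)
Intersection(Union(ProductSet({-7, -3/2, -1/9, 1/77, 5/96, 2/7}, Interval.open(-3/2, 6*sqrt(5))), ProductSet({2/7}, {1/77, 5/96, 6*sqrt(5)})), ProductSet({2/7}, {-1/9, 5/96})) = ProductSet({2/7}, {-1/9, 5/96})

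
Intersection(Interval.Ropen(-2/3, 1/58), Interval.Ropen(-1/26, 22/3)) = Interval.Ropen(-1/26, 1/58)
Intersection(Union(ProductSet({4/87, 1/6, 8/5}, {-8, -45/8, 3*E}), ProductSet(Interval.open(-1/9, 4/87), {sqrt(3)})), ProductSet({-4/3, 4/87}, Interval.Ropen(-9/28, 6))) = EmptySet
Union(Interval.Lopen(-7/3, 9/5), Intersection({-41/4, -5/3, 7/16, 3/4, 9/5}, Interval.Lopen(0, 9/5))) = Interval.Lopen(-7/3, 9/5)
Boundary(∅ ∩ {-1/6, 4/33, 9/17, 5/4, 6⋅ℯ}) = ∅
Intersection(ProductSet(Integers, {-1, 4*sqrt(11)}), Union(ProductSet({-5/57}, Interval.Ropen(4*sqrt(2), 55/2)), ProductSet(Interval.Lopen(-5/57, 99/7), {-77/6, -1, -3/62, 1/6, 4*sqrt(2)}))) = ProductSet(Range(0, 15, 1), {-1})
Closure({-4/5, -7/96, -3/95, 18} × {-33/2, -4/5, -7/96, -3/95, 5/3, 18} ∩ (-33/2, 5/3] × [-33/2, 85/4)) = {-4/5, -7/96, -3/95} × {-33/2, -4/5, -7/96, -3/95, 5/3, 18}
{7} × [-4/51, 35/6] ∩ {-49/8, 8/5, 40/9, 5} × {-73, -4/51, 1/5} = ∅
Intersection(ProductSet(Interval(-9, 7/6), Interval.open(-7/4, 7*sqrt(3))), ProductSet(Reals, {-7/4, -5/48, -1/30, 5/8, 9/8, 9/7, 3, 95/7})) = ProductSet(Interval(-9, 7/6), {-5/48, -1/30, 5/8, 9/8, 9/7, 3})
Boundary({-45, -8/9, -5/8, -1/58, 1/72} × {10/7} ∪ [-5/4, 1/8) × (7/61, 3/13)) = ({-5/4, 1/8} × [7/61, 3/13]) ∪ ({-45, -8/9, -5/8, -1/58, 1/72} × {10/7}) ∪ ([-5/4, 1/8] × {7/61, 3/13})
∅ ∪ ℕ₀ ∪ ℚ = ℚ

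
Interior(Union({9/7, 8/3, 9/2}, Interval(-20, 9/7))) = Interval.open(-20, 9/7)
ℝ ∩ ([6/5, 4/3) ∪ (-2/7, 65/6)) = (-2/7, 65/6)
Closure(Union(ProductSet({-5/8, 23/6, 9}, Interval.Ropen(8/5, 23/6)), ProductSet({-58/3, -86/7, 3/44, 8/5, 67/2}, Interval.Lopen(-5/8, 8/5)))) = Union(ProductSet({-5/8, 23/6, 9}, Interval(8/5, 23/6)), ProductSet({-58/3, -86/7, 3/44, 8/5, 67/2}, Interval(-5/8, 8/5)))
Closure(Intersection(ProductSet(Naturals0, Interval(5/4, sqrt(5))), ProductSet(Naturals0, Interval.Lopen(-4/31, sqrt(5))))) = ProductSet(Naturals0, Interval(5/4, sqrt(5)))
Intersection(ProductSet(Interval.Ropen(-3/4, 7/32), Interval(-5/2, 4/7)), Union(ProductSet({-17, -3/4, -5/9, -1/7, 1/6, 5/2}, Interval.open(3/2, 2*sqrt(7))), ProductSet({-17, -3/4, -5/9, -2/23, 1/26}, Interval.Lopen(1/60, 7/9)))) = ProductSet({-3/4, -5/9, -2/23, 1/26}, Interval.Lopen(1/60, 4/7))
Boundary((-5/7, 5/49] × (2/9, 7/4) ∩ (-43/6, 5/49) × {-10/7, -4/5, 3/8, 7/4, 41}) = [-5/7, 5/49] × {3/8}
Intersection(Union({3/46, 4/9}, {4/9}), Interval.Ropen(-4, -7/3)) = EmptySet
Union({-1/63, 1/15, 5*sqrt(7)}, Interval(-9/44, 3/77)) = Union({1/15, 5*sqrt(7)}, Interval(-9/44, 3/77))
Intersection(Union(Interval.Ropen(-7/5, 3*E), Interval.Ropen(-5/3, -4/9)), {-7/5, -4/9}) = {-7/5, -4/9}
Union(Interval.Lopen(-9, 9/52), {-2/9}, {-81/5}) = Union({-81/5}, Interval.Lopen(-9, 9/52))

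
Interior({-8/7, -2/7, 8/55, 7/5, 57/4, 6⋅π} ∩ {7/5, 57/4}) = ∅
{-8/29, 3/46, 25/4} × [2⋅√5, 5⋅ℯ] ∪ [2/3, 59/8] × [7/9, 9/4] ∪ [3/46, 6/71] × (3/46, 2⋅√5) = ([2/3, 59/8] × [7/9, 9/4]) ∪ ([3/46, 6/71] × (3/46, 2⋅√5)) ∪ ({-8/29, 3/46, 25/4} × [2⋅√5, 5⋅ℯ])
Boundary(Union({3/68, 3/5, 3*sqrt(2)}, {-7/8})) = {-7/8, 3/68, 3/5, 3*sqrt(2)}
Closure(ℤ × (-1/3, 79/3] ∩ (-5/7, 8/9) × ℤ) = {0} × {0, 1, …, 26}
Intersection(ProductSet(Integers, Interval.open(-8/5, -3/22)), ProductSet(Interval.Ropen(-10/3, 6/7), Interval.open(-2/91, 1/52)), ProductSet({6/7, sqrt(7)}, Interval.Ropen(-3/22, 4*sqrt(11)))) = EmptySet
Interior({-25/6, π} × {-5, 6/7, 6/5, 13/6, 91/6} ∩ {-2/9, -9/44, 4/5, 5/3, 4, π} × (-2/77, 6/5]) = ∅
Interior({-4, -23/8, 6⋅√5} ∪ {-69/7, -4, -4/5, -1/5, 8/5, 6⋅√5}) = ∅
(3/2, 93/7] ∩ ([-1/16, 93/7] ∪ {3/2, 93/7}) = (3/2, 93/7]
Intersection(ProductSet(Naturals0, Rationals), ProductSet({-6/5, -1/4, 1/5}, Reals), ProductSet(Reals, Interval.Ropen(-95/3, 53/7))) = EmptySet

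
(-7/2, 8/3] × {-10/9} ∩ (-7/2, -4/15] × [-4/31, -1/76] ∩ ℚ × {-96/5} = ∅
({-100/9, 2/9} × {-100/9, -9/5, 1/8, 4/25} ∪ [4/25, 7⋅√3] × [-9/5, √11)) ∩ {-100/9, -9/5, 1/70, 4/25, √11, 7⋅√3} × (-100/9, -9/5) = ∅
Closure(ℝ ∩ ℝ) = ℝ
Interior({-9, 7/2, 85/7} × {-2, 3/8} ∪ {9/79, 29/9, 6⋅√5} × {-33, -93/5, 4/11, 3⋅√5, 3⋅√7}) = ∅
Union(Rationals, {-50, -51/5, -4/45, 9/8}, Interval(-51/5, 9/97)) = Union(Interval(-51/5, 9/97), Rationals)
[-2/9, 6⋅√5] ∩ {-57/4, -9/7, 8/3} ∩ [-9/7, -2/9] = ∅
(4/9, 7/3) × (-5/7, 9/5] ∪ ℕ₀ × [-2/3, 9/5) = (ℕ₀ × [-2/3, 9/5)) ∪ ((4/9, 7/3) × (-5/7, 9/5])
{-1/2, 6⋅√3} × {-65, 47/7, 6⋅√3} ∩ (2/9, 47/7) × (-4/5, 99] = ∅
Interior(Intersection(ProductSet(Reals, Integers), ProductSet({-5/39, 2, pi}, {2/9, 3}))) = EmptySet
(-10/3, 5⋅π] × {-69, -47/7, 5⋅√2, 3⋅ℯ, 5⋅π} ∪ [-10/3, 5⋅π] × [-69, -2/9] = ([-10/3, 5⋅π] × [-69, -2/9]) ∪ ((-10/3, 5⋅π] × {-69, -47/7, 5⋅√2, 3⋅ℯ, 5⋅π})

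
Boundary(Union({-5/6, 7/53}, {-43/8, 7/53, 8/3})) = {-43/8, -5/6, 7/53, 8/3}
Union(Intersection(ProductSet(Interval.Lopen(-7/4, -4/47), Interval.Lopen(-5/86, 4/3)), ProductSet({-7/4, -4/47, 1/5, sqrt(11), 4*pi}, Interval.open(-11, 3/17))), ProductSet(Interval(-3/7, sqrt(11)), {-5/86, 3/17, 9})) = Union(ProductSet({-4/47}, Interval.open(-5/86, 3/17)), ProductSet(Interval(-3/7, sqrt(11)), {-5/86, 3/17, 9}))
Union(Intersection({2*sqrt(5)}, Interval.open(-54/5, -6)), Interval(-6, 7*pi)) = Interval(-6, 7*pi)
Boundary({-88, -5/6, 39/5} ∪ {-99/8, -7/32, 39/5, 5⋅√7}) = {-88, -99/8, -5/6, -7/32, 39/5, 5⋅√7}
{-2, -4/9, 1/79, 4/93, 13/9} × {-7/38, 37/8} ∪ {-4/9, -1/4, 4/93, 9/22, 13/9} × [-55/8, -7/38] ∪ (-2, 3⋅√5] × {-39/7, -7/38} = ({-2, -4/9, 1/79, 4/93, 13/9} × {-7/38, 37/8}) ∪ ({-4/9, -1/4, 4/93, 9/22, 13/9} × [-55/8, -7/38]) ∪ ((-2, 3⋅√5] × {-39/7, -7/38})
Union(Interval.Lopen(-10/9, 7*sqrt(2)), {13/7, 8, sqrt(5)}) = Interval.Lopen(-10/9, 7*sqrt(2))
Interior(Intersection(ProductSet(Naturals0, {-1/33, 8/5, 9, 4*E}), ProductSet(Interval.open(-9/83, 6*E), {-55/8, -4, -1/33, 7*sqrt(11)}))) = EmptySet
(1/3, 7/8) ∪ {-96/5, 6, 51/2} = {-96/5, 6, 51/2} ∪ (1/3, 7/8)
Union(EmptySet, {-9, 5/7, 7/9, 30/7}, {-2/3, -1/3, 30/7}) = {-9, -2/3, -1/3, 5/7, 7/9, 30/7}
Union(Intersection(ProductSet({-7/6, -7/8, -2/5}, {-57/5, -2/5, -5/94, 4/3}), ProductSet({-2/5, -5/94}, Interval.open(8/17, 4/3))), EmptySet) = EmptySet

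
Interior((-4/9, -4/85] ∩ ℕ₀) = ∅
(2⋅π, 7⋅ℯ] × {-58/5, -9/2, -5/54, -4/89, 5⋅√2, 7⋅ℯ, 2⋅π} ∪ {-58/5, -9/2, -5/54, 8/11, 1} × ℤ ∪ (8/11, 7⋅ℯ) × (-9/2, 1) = ({-58/5, -9/2, -5/54, 8/11, 1} × ℤ) ∪ ((8/11, 7⋅ℯ) × (-9/2, 1)) ∪ ((2⋅π, 7⋅ℯ] × {-58/5, -9/2, -5/54, -4/89, 5⋅√2, 7⋅ℯ, 2⋅π})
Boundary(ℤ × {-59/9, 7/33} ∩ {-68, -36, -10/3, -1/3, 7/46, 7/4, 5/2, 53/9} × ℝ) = {-68, -36} × {-59/9, 7/33}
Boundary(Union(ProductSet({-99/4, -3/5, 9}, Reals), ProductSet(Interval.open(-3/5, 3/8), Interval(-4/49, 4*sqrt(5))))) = Union(ProductSet({-3/5, 3/8}, Interval(-4/49, 4*sqrt(5))), ProductSet({-99/4, -3/5, 9}, Interval(-oo, oo)), ProductSet(Interval(-3/5, 3/8), {-4/49, 4*sqrt(5)}))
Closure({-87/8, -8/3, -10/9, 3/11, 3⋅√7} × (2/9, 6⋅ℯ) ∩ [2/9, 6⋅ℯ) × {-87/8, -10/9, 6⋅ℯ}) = ∅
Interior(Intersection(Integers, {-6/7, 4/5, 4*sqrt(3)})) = EmptySet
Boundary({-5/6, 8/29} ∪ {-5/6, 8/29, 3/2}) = {-5/6, 8/29, 3/2}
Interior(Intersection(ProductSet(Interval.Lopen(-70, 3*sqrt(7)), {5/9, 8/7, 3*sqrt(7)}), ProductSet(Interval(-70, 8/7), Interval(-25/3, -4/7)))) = EmptySet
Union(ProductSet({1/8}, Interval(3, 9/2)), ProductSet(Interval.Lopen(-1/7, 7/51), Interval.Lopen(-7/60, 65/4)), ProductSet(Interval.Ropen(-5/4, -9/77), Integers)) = Union(ProductSet(Interval.Ropen(-5/4, -9/77), Integers), ProductSet(Interval.Lopen(-1/7, 7/51), Interval.Lopen(-7/60, 65/4)))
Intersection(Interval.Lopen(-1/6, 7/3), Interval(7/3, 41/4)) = {7/3}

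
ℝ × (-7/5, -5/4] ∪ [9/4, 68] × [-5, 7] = (ℝ × (-7/5, -5/4]) ∪ ([9/4, 68] × [-5, 7])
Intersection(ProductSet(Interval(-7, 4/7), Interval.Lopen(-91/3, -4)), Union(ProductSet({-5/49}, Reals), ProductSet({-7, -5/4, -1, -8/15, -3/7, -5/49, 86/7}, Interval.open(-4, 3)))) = ProductSet({-5/49}, Interval.Lopen(-91/3, -4))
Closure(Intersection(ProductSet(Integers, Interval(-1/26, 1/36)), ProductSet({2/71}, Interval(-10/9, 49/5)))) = EmptySet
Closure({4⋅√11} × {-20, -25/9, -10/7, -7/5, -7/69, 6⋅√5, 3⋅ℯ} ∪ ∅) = {4⋅√11} × {-20, -25/9, -10/7, -7/5, -7/69, 6⋅√5, 3⋅ℯ}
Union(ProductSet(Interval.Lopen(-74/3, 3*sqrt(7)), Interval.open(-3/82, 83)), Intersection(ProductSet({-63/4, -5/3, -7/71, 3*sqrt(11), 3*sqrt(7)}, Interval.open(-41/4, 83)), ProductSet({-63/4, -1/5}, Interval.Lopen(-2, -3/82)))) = Union(ProductSet({-63/4}, Interval.Lopen(-2, -3/82)), ProductSet(Interval.Lopen(-74/3, 3*sqrt(7)), Interval.open(-3/82, 83)))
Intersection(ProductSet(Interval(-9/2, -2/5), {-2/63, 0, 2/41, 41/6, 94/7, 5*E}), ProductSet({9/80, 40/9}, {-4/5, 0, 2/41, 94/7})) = EmptySet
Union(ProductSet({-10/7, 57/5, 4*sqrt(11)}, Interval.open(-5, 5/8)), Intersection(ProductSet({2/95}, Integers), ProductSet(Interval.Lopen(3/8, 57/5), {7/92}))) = ProductSet({-10/7, 57/5, 4*sqrt(11)}, Interval.open(-5, 5/8))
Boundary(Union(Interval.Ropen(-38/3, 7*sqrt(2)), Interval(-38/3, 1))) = {-38/3, 7*sqrt(2)}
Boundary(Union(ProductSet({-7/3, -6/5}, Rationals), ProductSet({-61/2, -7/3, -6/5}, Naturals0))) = Union(ProductSet({-7/3, -6/5}, Reals), ProductSet({-61/2, -7/3, -6/5}, Naturals0))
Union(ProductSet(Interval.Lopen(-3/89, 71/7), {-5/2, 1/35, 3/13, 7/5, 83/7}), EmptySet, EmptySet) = ProductSet(Interval.Lopen(-3/89, 71/7), {-5/2, 1/35, 3/13, 7/5, 83/7})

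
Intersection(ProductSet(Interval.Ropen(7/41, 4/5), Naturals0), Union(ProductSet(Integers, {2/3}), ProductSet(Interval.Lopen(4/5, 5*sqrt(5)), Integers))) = EmptySet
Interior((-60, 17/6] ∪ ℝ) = (-∞, ∞)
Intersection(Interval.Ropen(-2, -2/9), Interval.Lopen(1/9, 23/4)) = EmptySet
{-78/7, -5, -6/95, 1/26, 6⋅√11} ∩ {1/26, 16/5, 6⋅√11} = {1/26, 6⋅√11}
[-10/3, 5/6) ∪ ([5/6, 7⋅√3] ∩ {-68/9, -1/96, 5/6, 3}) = [-10/3, 5/6] ∪ {3}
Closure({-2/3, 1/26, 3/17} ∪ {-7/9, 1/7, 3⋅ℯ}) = {-7/9, -2/3, 1/26, 1/7, 3/17, 3⋅ℯ}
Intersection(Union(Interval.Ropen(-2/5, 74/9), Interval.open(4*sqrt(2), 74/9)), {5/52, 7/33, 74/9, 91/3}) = {5/52, 7/33}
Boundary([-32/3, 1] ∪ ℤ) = {-32/3} ∪ (ℤ \ (-32/3, 1))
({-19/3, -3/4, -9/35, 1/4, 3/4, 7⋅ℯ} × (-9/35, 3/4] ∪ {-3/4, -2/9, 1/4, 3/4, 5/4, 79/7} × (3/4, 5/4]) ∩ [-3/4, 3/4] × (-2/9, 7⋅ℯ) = ({-3/4, -9/35, 1/4, 3/4} × (-2/9, 3/4]) ∪ ({-3/4, -2/9, 1/4, 3/4} × (3/4, 5/4])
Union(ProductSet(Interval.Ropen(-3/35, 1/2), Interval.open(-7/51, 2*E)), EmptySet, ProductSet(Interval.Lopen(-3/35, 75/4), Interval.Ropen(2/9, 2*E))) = Union(ProductSet(Interval.Ropen(-3/35, 1/2), Interval.open(-7/51, 2*E)), ProductSet(Interval.Lopen(-3/35, 75/4), Interval.Ropen(2/9, 2*E)))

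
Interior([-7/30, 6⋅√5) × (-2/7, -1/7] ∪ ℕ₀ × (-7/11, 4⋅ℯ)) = (({0, 1, …, 13} \ ℕ₀ \ (-7/30, 6⋅√5)) ∪ ((-7/30, 6⋅√5) \ ℕ₀ \ (-7/30, 6⋅√5)) ∪ (ℕ₀ \ ({-7/30, 6⋅√5} ∪ (ℕ₀ \ (-7/30, 6⋅√5)))) ∪ ((-7/30, 6⋅√5) \ (ℕ₀ ∪ (ℕ₀ \ (-7/30, 6⋅√5)))) ∪ (ℕ₀ \ ([-7/30, 6⋅√5] ∪ (ℕ₀ \ (-7/30, 6⋅√5)))) ∪ ({0, 1, …, 13} \ ({-7/30, 6⋅√5} ∪ (ℕ₀ \ (-7/30, 6⋅√5))))) × (-2/7, -1/7)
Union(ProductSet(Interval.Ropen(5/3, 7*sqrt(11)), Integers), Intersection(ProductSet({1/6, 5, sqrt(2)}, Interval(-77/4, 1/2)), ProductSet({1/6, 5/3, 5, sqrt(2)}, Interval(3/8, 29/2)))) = Union(ProductSet({1/6, 5, sqrt(2)}, Interval(3/8, 1/2)), ProductSet(Interval.Ropen(5/3, 7*sqrt(11)), Integers))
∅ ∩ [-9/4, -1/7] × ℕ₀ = ∅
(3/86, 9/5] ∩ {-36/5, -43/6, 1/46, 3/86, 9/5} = {9/5}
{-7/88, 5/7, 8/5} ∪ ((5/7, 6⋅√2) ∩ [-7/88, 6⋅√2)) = {-7/88} ∪ [5/7, 6⋅√2)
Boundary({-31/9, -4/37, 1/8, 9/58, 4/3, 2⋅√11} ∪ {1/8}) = {-31/9, -4/37, 1/8, 9/58, 4/3, 2⋅√11}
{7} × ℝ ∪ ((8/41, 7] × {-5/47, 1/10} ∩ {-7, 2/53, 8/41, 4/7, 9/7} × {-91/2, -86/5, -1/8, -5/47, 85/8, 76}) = ({7} × ℝ) ∪ ({4/7, 9/7} × {-5/47})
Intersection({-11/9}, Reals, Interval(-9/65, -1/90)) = EmptySet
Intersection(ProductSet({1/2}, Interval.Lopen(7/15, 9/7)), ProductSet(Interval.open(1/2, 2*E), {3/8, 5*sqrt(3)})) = EmptySet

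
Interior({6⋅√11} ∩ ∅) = ∅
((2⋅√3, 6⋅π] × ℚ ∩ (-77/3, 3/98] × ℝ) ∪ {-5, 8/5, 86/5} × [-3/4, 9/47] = {-5, 8/5, 86/5} × [-3/4, 9/47]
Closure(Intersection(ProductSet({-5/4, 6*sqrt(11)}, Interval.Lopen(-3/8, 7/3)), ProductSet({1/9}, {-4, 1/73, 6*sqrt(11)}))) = EmptySet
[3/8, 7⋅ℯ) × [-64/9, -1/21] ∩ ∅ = ∅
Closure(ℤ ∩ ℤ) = ℤ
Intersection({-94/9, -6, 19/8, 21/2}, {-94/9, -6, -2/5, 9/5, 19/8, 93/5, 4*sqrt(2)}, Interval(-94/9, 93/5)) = {-94/9, -6, 19/8}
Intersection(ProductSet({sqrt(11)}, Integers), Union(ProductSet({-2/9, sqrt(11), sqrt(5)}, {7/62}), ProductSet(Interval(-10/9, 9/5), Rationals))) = EmptySet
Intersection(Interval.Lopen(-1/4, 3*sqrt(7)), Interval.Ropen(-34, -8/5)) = EmptySet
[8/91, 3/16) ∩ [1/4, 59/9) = ∅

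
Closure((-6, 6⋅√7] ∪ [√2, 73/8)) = [-6, 6⋅√7]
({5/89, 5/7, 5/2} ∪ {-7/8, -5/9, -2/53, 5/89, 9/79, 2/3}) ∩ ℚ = {-7/8, -5/9, -2/53, 5/89, 9/79, 2/3, 5/7, 5/2}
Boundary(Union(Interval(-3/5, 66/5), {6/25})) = {-3/5, 66/5}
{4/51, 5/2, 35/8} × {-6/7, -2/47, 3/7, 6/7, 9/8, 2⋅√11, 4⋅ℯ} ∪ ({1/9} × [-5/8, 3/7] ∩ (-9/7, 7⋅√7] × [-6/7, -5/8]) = ({1/9} × {-5/8}) ∪ ({4/51, 5/2, 35/8} × {-6/7, -2/47, 3/7, 6/7, 9/8, 2⋅√11, 4⋅ℯ})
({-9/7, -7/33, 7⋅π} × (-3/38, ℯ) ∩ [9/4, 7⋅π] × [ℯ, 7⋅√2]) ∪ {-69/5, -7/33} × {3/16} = {-69/5, -7/33} × {3/16}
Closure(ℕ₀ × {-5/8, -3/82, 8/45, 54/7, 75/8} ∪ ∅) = ℕ₀ × {-5/8, -3/82, 8/45, 54/7, 75/8}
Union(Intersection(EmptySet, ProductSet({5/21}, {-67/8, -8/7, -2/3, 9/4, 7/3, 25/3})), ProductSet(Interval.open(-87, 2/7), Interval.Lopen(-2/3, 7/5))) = ProductSet(Interval.open(-87, 2/7), Interval.Lopen(-2/3, 7/5))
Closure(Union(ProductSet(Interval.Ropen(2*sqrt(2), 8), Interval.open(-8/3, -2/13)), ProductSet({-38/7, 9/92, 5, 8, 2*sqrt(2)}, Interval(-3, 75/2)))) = Union(ProductSet({-38/7, 9/92, 5, 8, 2*sqrt(2)}, Interval(-3, 75/2)), ProductSet(Interval(2*sqrt(2), 8), {-8/3, -2/13}), ProductSet(Interval.Ropen(2*sqrt(2), 8), Interval.open(-8/3, -2/13)))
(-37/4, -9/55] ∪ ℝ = (-∞, ∞)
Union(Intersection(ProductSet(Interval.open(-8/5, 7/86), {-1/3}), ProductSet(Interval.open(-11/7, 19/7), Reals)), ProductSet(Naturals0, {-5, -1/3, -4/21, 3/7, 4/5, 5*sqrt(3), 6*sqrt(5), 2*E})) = Union(ProductSet(Interval.open(-11/7, 7/86), {-1/3}), ProductSet(Naturals0, {-5, -1/3, -4/21, 3/7, 4/5, 5*sqrt(3), 6*sqrt(5), 2*E}))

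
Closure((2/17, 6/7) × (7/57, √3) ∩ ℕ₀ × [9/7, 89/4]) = ∅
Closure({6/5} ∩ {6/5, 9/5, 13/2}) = {6/5}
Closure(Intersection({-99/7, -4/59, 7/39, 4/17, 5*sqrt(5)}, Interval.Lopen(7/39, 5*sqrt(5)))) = {4/17, 5*sqrt(5)}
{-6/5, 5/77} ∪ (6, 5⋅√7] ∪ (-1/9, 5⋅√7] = {-6/5} ∪ (-1/9, 5⋅√7]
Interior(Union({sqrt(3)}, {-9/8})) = EmptySet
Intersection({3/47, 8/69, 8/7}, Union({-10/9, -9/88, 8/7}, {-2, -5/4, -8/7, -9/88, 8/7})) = {8/7}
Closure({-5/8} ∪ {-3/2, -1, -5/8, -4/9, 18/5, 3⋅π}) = {-3/2, -1, -5/8, -4/9, 18/5, 3⋅π}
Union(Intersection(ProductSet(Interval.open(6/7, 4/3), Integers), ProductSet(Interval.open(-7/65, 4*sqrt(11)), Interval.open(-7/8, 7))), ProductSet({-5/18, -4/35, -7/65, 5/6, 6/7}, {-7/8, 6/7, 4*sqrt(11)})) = Union(ProductSet({-5/18, -4/35, -7/65, 5/6, 6/7}, {-7/8, 6/7, 4*sqrt(11)}), ProductSet(Interval.open(6/7, 4/3), Range(0, 7, 1)))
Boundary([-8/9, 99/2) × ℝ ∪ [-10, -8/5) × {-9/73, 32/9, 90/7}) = ({-8/9, 99/2} × ℝ) ∪ ([-10, -8/5] × {-9/73, 32/9, 90/7})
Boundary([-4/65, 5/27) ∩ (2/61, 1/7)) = {2/61, 1/7}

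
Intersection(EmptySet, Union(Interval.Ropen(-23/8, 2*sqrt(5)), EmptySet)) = EmptySet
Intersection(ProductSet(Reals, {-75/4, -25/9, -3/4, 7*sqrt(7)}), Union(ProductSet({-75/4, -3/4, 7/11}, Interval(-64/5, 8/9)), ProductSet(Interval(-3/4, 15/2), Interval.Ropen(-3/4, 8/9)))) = Union(ProductSet({-75/4, -3/4, 7/11}, {-25/9, -3/4}), ProductSet(Interval(-3/4, 15/2), {-3/4}))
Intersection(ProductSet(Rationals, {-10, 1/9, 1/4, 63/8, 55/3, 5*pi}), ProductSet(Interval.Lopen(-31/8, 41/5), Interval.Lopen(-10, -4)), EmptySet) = EmptySet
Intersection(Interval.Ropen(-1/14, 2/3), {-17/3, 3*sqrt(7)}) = EmptySet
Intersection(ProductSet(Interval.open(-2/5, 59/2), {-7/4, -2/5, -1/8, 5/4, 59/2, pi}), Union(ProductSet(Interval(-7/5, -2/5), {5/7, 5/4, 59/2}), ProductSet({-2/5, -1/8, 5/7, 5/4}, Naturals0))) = EmptySet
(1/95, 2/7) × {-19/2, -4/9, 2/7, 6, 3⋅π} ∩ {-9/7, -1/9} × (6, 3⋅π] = ∅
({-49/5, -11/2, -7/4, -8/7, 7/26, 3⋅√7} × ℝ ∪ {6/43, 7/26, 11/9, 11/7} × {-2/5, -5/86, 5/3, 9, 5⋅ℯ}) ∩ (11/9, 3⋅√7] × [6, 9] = ({11/7} × {9}) ∪ ({3⋅√7} × [6, 9])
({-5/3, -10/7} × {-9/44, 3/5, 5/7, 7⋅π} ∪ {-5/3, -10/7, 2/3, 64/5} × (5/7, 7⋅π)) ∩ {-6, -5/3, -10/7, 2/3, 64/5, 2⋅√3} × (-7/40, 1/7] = ∅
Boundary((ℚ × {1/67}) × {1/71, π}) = (ℝ × {1/67}) × {1/71, π}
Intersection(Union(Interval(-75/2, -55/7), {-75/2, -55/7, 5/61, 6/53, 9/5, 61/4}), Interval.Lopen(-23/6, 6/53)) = {5/61, 6/53}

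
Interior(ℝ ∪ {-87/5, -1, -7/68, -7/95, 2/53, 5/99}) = ℝ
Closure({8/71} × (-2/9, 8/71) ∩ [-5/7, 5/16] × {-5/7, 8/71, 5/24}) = ∅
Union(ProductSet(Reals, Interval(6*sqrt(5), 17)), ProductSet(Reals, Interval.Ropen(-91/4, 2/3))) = ProductSet(Reals, Union(Interval.Ropen(-91/4, 2/3), Interval(6*sqrt(5), 17)))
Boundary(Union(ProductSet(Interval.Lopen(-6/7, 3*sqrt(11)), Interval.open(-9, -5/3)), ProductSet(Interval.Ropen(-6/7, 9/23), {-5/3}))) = Union(ProductSet({-6/7, 3*sqrt(11)}, Interval(-9, -5/3)), ProductSet(Interval(-6/7, 3*sqrt(11)), {-9, -5/3}))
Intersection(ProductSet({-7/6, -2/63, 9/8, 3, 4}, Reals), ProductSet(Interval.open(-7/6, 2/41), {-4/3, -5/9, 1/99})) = ProductSet({-2/63}, {-4/3, -5/9, 1/99})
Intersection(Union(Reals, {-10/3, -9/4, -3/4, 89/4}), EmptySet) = EmptySet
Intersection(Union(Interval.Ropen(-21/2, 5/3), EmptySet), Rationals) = Intersection(Interval.Ropen(-21/2, 5/3), Rationals)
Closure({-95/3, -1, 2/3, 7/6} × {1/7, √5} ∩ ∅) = ∅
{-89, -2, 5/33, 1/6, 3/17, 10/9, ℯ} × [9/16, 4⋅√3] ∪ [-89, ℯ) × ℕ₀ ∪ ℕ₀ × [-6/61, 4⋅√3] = ([-89, ℯ) × ℕ₀) ∪ (ℕ₀ × [-6/61, 4⋅√3]) ∪ ({-89, -2, 5/33, 1/6, 3/17, 10/9, ℯ} × [9/16, 4⋅√3])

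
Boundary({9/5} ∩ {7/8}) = ∅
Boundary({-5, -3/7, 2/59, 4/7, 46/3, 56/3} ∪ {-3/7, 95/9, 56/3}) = {-5, -3/7, 2/59, 4/7, 95/9, 46/3, 56/3}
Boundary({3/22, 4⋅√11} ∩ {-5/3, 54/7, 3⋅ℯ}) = ∅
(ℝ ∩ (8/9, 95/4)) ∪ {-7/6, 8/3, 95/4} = {-7/6} ∪ (8/9, 95/4]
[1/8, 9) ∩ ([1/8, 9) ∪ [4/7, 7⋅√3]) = [1/8, 9)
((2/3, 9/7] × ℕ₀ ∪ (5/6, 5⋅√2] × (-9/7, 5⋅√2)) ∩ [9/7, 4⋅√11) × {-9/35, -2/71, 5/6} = [9/7, 5⋅√2] × {-9/35, -2/71, 5/6}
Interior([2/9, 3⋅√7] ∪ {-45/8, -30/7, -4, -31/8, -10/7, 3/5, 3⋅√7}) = (2/9, 3⋅√7)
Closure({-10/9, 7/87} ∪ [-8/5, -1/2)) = [-8/5, -1/2] ∪ {7/87}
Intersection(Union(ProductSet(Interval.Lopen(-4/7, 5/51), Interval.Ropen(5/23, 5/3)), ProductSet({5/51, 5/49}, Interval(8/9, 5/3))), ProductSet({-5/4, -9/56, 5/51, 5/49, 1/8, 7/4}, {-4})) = EmptySet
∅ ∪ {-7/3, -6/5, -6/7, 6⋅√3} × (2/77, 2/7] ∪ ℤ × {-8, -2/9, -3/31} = (ℤ × {-8, -2/9, -3/31}) ∪ ({-7/3, -6/5, -6/7, 6⋅√3} × (2/77, 2/7])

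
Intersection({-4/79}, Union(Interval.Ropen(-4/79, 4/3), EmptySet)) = {-4/79}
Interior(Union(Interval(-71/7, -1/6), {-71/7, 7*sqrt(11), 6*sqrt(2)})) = Interval.open(-71/7, -1/6)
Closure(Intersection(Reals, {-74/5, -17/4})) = {-74/5, -17/4}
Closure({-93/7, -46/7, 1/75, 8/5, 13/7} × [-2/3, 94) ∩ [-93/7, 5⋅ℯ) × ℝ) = {-93/7, -46/7, 1/75, 8/5, 13/7} × [-2/3, 94]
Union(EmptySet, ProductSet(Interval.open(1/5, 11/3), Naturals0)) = ProductSet(Interval.open(1/5, 11/3), Naturals0)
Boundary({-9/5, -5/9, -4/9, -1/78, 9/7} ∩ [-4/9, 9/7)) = {-4/9, -1/78}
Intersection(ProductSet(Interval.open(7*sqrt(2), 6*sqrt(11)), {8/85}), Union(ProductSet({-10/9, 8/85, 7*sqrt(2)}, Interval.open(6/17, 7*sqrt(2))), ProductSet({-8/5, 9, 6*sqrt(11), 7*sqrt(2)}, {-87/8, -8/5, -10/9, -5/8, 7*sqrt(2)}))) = EmptySet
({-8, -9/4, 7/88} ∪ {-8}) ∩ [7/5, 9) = ∅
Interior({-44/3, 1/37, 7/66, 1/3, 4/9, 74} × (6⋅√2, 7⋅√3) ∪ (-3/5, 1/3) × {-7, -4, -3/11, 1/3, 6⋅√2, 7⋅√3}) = ∅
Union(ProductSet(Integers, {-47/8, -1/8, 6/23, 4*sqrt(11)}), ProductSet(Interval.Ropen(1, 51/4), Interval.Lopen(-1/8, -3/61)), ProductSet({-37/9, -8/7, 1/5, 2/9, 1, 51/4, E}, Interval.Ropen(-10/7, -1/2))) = Union(ProductSet({-37/9, -8/7, 1/5, 2/9, 1, 51/4, E}, Interval.Ropen(-10/7, -1/2)), ProductSet(Integers, {-47/8, -1/8, 6/23, 4*sqrt(11)}), ProductSet(Interval.Ropen(1, 51/4), Interval.Lopen(-1/8, -3/61)))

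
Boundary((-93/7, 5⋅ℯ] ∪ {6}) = {-93/7, 5⋅ℯ}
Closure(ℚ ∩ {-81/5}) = {-81/5}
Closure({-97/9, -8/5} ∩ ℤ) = ∅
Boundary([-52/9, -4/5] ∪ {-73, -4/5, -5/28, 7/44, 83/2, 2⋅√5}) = {-73, -52/9, -4/5, -5/28, 7/44, 83/2, 2⋅√5}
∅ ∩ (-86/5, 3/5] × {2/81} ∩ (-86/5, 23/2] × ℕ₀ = ∅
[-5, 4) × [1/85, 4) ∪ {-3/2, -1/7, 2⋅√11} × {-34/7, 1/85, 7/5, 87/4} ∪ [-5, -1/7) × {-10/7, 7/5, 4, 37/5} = ([-5, -1/7) × {-10/7, 7/5, 4, 37/5}) ∪ ([-5, 4) × [1/85, 4)) ∪ ({-3/2, -1/7, 2⋅√11} × {-34/7, 1/85, 7/5, 87/4})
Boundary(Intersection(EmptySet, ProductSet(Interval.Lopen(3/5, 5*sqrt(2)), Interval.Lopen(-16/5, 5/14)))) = EmptySet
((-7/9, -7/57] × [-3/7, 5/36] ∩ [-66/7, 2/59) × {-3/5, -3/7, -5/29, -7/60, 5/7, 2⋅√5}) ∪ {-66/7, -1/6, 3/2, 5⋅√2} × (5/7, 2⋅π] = ((-7/9, -7/57] × {-3/7, -5/29, -7/60}) ∪ ({-66/7, -1/6, 3/2, 5⋅√2} × (5/7, 2⋅π])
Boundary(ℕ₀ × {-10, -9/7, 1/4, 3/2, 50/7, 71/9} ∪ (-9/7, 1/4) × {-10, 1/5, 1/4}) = (ℕ₀ × {-10, -9/7, 1/4, 3/2, 50/7, 71/9}) ∪ ([-9/7, 1/4] × {-10, 1/5, 1/4})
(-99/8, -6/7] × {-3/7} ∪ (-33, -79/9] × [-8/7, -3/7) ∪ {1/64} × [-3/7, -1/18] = ({1/64} × [-3/7, -1/18]) ∪ ((-99/8, -6/7] × {-3/7}) ∪ ((-33, -79/9] × [-8/7, -3/7))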